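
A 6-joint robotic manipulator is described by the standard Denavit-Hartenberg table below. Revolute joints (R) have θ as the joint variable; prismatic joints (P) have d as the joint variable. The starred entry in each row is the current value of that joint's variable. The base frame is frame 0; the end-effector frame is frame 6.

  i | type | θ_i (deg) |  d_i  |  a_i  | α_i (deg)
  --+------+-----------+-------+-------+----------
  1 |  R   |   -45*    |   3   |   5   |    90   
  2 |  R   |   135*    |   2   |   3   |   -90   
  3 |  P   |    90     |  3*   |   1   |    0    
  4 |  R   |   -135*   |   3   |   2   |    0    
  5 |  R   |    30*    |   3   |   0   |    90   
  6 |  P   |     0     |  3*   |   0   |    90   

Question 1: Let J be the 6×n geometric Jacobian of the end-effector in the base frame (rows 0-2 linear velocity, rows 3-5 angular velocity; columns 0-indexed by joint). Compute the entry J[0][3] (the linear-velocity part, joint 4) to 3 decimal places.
-1.705

axis z_3 = (-0.5000,0.5000,-0.7071); lever o_n−o_3 = (-6.3679,0.2698,-3.7917)
cross product → J_v[:, 3] = (-1.7050,2.6070,3.0490)
J_ω[:, 3] = z_3
entry J[0][3] = -1.7050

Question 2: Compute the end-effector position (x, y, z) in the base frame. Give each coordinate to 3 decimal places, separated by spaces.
-6.539 -0.973 -0.792

after link 1: o_1 = (3.5355, -3.5355, 3.0000)
after link 2: o_2 = (0.6213, -3.4497, 5.1213)
after link 3: o_3 = (-0.1716, -1.2426, 3.0000)
after link 4: o_4 = (-3.3787, -0.0355, 1.8787)
after link 5: o_5 = (-4.8787, 1.4645, -0.2426)
after link 6: o_6 = (-6.5395, -0.9728, -0.7917)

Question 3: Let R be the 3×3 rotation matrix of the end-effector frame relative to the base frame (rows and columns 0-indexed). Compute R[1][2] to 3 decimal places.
End-effector z-axis (col 2 of R) = (0.5000,-0.5000,0.7071)
R[1][2] = -0.5000

-0.500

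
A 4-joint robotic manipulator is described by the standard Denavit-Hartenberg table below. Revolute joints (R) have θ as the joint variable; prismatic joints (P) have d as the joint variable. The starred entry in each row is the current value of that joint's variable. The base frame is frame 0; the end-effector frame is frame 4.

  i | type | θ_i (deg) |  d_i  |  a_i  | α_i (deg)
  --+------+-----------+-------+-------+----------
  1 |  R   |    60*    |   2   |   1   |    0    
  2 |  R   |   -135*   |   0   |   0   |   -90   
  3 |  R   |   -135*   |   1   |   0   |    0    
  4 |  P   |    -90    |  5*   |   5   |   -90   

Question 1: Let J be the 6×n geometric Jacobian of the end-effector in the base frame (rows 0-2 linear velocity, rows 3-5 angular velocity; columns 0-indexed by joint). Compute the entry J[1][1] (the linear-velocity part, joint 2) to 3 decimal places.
4.880

axis z_1 = (0.0000,0.0000,1.0000); lever o_n−o_1 = (4.8805,4.9680,-3.5355)
cross product → J_v[:, 1] = (-4.9680,4.8805,0.0000)
J_ω[:, 1] = z_1
entry J[1][1] = 4.8805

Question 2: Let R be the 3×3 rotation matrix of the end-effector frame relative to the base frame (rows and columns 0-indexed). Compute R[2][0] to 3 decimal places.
End-effector x-axis (col 0 of R) = (-0.1830,0.6830,-0.7071)
R[2][0] = -0.7071

-0.707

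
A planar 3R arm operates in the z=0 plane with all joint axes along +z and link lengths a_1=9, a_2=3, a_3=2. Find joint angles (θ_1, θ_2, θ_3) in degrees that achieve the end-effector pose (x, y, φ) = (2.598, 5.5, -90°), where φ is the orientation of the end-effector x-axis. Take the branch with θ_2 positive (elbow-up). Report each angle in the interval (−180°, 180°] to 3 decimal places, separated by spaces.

wrist centre = target − a_3·(cos φ, sin φ) = (2.5980, 7.5000)
cos θ_2 = (62.9996−9²−3²)/(2·9·3) = -0.5000; θ_2 = 120.0005° (elbow-up)
β = atan2(7.5000,2.5980) = 70.8939°; ψ = atan2(2.5981,7.5000) = 19.1066°
θ_1 = β − ψ = 51.7873°
θ_3 = φ − θ_1 − θ_2 = 98.2122° (wrapped to (-180°,180°])

51.787 120.000 98.212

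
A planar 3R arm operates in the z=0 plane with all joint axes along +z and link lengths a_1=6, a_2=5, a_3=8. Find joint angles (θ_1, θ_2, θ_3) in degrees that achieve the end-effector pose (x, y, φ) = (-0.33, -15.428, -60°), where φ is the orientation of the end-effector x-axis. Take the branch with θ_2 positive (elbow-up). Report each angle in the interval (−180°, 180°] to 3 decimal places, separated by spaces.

-143.993 60.005 23.988

wrist centre = target − a_3·(cos φ, sin φ) = (-4.3300, -8.4998)
cos θ_2 = (90.9954−6²−5²)/(2·6·5) = 0.4999; θ_2 = 60.0050° (elbow-up)
β = atan2(-8.4998,-4.3300) = -116.9954°; ψ = atan2(4.3303,8.4996) = 26.9977°
θ_1 = β − ψ = -143.9931°
θ_3 = φ − θ_1 − θ_2 = 23.9881° (wrapped to (-180°,180°])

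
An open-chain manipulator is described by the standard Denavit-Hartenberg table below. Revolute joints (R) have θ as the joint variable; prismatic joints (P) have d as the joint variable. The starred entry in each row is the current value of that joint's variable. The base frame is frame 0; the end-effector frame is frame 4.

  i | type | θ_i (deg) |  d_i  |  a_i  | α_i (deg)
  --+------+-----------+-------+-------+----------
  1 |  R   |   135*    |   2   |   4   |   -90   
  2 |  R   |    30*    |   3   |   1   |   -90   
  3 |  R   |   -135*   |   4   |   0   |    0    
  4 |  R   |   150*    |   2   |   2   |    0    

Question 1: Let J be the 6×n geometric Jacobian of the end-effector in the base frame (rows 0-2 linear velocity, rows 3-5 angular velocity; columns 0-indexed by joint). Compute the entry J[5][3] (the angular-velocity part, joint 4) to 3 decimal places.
axis z_3 = (0.3536,-0.3536,-0.8660); lever o_n−o_3 = (-0.1099,0.8419,-2.6980)
cross product → J_v[:, 3] = (1.6830,1.0490,0.2588)
J_ω[:, 3] = z_3
entry J[5][3] = -0.8660

-0.866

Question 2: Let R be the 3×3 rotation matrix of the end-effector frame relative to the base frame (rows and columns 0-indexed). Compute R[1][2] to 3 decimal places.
End-effector z-axis (col 2 of R) = (0.3536,-0.3536,-0.8660)
R[1][2] = -0.3536

-0.354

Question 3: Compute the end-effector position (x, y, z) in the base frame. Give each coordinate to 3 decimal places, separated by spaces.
after link 1: o_1 = (-2.8284, 2.8284, 2.0000)
after link 2: o_2 = (-5.5621, 1.3195, 1.5000)
after link 3: o_3 = (-4.1479, -0.0947, -1.9641)
after link 4: o_4 = (-4.2578, 0.7472, -4.6621)

-4.258 0.747 -4.662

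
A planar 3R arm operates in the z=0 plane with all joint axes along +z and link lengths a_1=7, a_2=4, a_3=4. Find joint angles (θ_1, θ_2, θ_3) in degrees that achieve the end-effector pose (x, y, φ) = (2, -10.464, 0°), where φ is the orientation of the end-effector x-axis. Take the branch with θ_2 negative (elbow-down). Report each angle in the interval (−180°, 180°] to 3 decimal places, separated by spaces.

wrist centre = target − a_3·(cos φ, sin φ) = (-2.0000, -10.4640)
cos θ_2 = (113.4953−7²−4²)/(2·7·4) = 0.8660; θ_2 = -30.0044° (elbow-down)
β = atan2(-10.4640,-2.0000) = -100.8205°; ψ = atan2(-2.0003,10.4639) = -10.8220°
θ_1 = β − ψ = -89.9986°
θ_3 = φ − θ_1 − θ_2 = 120.0029° (wrapped to (-180°,180°])

-89.999 -30.004 120.003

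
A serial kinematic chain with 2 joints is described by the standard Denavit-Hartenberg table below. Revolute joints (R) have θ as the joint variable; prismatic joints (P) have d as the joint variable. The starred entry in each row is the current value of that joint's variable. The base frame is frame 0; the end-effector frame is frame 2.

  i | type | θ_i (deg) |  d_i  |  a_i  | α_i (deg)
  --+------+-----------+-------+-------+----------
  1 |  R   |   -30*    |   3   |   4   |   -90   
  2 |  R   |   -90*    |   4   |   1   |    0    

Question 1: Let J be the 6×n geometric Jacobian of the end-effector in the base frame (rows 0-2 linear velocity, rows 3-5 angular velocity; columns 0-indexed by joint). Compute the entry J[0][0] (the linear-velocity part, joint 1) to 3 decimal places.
axis z_0 = ẑ; lever o_n−o_0 = (5.4641,1.4641,4.0000)
cross product → J_v[:, 0] = (-1.4641,5.4641,0.0000)
J_ω[:, 0] = z_0
entry J[0][0] = -1.4641

-1.464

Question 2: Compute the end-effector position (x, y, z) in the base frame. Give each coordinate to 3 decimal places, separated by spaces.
5.464 1.464 4.000

after link 1: o_1 = (3.4641, -2.0000, 3.0000)
after link 2: o_2 = (5.4641, 1.4641, 4.0000)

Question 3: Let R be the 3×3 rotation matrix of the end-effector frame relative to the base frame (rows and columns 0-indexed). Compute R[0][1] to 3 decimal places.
End-effector y-axis (col 1 of R) = (0.8660,-0.5000,-0.0000)
R[0][1] = 0.8660

0.866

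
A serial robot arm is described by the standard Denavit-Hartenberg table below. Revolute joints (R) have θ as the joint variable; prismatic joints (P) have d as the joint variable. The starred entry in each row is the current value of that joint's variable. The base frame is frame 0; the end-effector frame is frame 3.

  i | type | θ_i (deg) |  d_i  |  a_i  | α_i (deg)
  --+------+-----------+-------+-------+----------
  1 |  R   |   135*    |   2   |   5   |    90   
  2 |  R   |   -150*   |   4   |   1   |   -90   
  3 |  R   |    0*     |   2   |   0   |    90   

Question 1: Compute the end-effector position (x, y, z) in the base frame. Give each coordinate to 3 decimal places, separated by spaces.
-0.802 6.459 -0.232

after link 1: o_1 = (-3.5355, 3.5355, 2.0000)
after link 2: o_2 = (-0.0947, 5.7516, 1.5000)
after link 3: o_3 = (-0.8018, 6.4587, -0.2321)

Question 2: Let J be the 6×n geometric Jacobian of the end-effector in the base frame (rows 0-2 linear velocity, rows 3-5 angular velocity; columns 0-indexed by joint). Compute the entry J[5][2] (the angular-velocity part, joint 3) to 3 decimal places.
-0.866

axis z_2 = (-0.3536,0.3536,-0.8660); lever o_n−o_2 = (-0.7071,0.7071,-1.7321)
cross product → J_v[:, 2] = (0.0000,0.0000,-0.0000)
J_ω[:, 2] = z_2
entry J[5][2] = -0.8660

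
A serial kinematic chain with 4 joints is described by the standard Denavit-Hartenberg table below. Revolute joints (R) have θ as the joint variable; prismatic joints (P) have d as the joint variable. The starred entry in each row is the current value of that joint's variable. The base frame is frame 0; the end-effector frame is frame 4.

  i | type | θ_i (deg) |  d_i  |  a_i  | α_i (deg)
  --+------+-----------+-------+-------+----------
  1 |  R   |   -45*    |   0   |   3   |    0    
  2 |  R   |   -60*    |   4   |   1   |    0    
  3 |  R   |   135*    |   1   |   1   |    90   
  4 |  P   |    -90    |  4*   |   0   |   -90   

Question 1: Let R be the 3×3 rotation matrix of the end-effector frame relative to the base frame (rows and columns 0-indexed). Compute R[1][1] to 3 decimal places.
End-effector y-axis (col 1 of R) = (-0.5000,0.8660,-0.0000)
R[1][1] = 0.8660

0.866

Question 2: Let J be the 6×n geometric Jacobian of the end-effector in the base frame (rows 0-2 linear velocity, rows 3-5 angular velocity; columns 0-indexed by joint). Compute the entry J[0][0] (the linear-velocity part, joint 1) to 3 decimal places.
axis z_0 = ẑ; lever o_n−o_0 = (4.7285,-6.0513,5.0000)
cross product → J_v[:, 0] = (6.0513,4.7285,-0.0000)
J_ω[:, 0] = z_0
entry J[0][0] = 6.0513

6.051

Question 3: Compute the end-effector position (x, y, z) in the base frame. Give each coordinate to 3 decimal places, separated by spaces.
4.729 -6.051 5.000

after link 1: o_1 = (2.1213, -2.1213, 0.0000)
after link 2: o_2 = (1.8625, -3.0872, 4.0000)
after link 3: o_3 = (2.7285, -2.5872, 5.0000)
after link 4: o_4 = (4.7285, -6.0513, 5.0000)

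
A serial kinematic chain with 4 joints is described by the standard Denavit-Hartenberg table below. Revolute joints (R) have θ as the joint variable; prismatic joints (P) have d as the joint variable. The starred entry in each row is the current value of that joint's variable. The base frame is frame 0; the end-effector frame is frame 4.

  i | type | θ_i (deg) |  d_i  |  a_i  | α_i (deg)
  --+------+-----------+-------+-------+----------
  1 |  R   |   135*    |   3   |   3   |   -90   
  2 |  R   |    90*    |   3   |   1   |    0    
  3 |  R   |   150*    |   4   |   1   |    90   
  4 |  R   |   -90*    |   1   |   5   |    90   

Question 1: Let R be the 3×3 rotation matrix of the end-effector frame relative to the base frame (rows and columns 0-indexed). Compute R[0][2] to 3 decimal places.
-0.354

End-effector z-axis (col 2 of R) = (-0.3536,0.3536,-0.8660)
R[0][2] = -0.3536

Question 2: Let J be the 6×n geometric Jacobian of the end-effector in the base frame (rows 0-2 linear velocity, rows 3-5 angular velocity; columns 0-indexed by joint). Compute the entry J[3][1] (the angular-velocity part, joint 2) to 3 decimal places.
axis z_1 = (-0.7071,-0.7071,0.0000); lever o_n−o_1 = (-0.4483,-2.3801,-0.6340)
cross product → J_v[:, 1] = (0.4483,-0.4483,1.3660)
J_ω[:, 1] = z_1
entry J[3][1] = -0.7071

-0.707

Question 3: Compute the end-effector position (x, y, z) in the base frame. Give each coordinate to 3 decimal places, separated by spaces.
after link 1: o_1 = (-2.1213, 2.1213, 3.0000)
after link 2: o_2 = (-4.2426, 0.0000, 2.0000)
after link 3: o_3 = (-6.7175, -3.1820, 2.8660)
after link 4: o_4 = (-2.5696, -0.2588, 2.3660)

-2.570 -0.259 2.366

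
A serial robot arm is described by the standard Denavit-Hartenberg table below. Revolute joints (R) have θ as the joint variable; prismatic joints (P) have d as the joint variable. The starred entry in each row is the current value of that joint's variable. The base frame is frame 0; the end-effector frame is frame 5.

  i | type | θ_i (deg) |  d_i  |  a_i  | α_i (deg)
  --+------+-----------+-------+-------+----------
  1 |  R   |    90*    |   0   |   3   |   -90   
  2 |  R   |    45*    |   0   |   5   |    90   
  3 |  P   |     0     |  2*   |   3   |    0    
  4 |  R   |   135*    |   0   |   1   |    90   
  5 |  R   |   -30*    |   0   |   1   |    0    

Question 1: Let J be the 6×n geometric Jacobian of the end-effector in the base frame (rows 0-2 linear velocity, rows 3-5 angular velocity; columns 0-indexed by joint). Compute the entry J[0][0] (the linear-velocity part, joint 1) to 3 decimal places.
-8.785

axis z_0 = ẑ; lever o_n−o_0 = (-1.3195,8.7845,-3.6632)
cross product → J_v[:, 0] = (-8.7845,-1.3195,0.0000)
J_ω[:, 0] = z_0
entry J[0][0] = -8.7845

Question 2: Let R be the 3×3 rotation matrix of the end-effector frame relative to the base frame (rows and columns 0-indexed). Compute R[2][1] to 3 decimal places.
End-effector y-axis (col 1 of R) = (-0.3536,0.3624,0.8624)
R[2][1] = 0.8624

0.862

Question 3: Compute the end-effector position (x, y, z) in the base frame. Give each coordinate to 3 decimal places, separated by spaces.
-1.319 8.785 -3.663

after link 1: o_1 = (0.0000, 3.0000, 0.0000)
after link 2: o_2 = (0.0000, 6.5355, -3.5355)
after link 3: o_3 = (0.0000, 10.0711, -4.2426)
after link 4: o_4 = (-0.7071, 9.5711, -3.7426)
after link 5: o_5 = (-1.3195, 8.7845, -3.6632)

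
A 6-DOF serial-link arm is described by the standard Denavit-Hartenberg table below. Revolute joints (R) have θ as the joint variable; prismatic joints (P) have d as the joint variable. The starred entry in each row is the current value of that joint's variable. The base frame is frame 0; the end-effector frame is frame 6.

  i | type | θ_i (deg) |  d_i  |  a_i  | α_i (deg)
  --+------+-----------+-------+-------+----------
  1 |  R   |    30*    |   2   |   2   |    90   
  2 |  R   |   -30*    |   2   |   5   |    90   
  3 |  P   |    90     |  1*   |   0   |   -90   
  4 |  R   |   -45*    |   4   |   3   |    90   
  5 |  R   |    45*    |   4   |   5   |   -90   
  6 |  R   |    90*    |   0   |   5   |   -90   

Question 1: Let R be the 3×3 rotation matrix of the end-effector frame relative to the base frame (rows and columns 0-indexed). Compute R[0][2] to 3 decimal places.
0.497

End-effector z-axis (col 2 of R) = (0.4968,0.8642,0.0795)
R[0][2] = 0.4968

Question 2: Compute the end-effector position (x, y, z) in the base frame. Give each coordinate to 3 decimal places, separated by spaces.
1.367 -7.673 -0.988

after link 1: o_1 = (1.7321, 1.0000, 2.0000)
after link 2: o_2 = (6.4821, 1.4330, -0.5000)
after link 3: o_3 = (6.0490, 1.1830, -1.3660)
after link 4: o_4 = (3.1911, -2.9165, -1.2031)
after link 5: o_5 = (-1.9320, -5.4951, -4.0499)
after link 6: o_6 = (1.3667, -7.6731, -0.9881)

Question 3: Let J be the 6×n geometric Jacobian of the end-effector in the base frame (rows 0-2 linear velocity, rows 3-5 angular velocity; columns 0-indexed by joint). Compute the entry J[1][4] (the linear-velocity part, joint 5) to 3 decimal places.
1.259

axis z_4 = (-0.6597,0.4356,-0.6124); lever o_n−o_4 = (-1.8244,-4.7566,0.2151)
cross product → J_v[:, 4] = (-2.8191,1.2591,3.9328)
J_ω[:, 4] = z_4
entry J[1][4] = 1.2591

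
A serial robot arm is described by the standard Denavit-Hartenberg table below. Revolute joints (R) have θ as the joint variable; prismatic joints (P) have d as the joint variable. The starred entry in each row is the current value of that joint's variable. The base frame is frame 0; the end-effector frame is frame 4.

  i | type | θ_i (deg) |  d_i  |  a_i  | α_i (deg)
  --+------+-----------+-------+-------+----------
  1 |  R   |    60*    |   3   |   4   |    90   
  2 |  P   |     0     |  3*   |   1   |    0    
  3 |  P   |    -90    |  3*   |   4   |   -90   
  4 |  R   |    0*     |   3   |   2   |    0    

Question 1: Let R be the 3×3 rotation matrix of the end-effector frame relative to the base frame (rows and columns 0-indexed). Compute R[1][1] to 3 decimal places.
End-effector y-axis (col 1 of R) = (-0.8660,0.5000,-0.0000)
R[1][1] = 0.5000

0.500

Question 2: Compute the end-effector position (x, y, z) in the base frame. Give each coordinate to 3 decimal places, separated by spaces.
9.196 3.928 -3.000

after link 1: o_1 = (2.0000, 3.4641, 3.0000)
after link 2: o_2 = (5.0981, 2.8301, 3.0000)
after link 3: o_3 = (7.6962, 1.3301, -1.0000)
after link 4: o_4 = (9.1962, 3.9282, -3.0000)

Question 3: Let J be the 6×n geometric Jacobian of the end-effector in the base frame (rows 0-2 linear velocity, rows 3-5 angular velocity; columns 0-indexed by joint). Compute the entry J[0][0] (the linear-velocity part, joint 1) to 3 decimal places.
axis z_0 = ẑ; lever o_n−o_0 = (9.1962,3.9282,-3.0000)
cross product → J_v[:, 0] = (-3.9282,9.1962,0.0000)
J_ω[:, 0] = z_0
entry J[0][0] = -3.9282

-3.928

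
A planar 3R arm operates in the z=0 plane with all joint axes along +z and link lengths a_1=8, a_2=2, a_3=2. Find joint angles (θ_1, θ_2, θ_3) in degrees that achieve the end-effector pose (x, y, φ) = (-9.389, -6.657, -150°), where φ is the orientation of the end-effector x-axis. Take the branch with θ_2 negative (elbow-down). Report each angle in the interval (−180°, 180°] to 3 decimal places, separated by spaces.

wrist centre = target − a_3·(cos φ, sin φ) = (-7.6569, -5.6570)
cos θ_2 = (90.6305−8²−2²)/(2·8·2) = 0.7072; θ_2 = -44.9921° (elbow-down)
β = atan2(-5.6570,-7.6569) = -143.5428°; ψ = atan2(-1.4140,9.4144) = -8.5418°
θ_1 = β − ψ = -135.0010°
θ_3 = φ − θ_1 − θ_2 = 29.9931° (wrapped to (-180°,180°])

-135.001 -44.992 29.993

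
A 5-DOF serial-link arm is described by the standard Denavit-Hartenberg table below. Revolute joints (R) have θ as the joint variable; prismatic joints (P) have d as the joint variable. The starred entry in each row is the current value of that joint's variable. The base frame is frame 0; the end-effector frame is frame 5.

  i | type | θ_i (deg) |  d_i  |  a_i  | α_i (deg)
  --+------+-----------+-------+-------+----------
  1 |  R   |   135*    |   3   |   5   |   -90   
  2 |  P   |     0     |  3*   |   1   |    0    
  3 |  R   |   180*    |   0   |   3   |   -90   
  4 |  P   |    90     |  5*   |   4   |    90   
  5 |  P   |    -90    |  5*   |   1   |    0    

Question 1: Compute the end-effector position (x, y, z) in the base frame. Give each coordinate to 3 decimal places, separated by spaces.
after link 1: o_1 = (-3.5355, 3.5355, 3.0000)
after link 2: o_2 = (-6.3640, 2.1213, 3.0000)
after link 3: o_3 = (-4.2426, -0.0000, 3.0000)
after link 4: o_4 = (-1.4142, 2.8284, 8.0000)
after link 5: o_5 = (2.1213, -0.7071, 7.0000)

2.121 -0.707 7.000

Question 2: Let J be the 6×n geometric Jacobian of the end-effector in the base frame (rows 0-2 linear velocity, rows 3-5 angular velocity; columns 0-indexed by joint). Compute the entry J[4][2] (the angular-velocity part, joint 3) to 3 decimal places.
-0.707

axis z_2 = (-0.7071,-0.7071,0.0000); lever o_n−o_2 = (8.4853,-2.8284,4.0000)
cross product → J_v[:, 2] = (-2.8284,2.8284,8.0000)
J_ω[:, 2] = z_2
entry J[4][2] = -0.7071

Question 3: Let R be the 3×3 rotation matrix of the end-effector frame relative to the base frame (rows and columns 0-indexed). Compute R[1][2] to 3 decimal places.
End-effector z-axis (col 2 of R) = (0.7071,-0.7071,-0.0000)
R[1][2] = -0.7071

-0.707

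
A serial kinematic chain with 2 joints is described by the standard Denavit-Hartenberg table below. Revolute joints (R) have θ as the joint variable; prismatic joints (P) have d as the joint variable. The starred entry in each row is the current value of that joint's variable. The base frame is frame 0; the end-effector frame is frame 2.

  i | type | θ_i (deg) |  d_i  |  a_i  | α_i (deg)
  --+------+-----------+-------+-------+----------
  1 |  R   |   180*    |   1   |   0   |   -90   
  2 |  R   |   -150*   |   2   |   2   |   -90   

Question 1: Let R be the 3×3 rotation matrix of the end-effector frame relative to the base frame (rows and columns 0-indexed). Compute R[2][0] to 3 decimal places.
0.500

End-effector x-axis (col 0 of R) = (0.8660,-0.0000,0.5000)
R[2][0] = 0.5000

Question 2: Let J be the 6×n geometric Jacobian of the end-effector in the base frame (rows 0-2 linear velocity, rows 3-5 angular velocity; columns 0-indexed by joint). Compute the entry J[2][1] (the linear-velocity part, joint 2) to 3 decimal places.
1.732

axis z_1 = (-0.0000,-1.0000,0.0000); lever o_n−o_1 = (1.7321,-2.0000,1.0000)
cross product → J_v[:, 1] = (-1.0000,0.0000,1.7321)
J_ω[:, 1] = z_1
entry J[2][1] = 1.7321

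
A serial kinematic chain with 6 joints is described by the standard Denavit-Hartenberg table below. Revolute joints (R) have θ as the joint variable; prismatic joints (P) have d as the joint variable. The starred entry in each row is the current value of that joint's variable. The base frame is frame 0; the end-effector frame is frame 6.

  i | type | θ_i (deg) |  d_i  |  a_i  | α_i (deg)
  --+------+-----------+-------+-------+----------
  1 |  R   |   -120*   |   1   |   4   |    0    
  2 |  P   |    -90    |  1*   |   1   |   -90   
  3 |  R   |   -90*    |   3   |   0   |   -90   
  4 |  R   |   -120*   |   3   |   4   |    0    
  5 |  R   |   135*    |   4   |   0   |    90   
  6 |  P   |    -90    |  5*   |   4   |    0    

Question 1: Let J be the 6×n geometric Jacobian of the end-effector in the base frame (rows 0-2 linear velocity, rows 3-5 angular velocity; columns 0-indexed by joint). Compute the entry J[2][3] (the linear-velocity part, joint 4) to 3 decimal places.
8.294

axis z_3 = (-0.8660,0.5000,-0.0000); lever o_n−o_3 = (-6.7449,-5.6826,-0.7059)
cross product → J_v[:, 3] = (-0.3530,-0.6113,8.2937)
J_ω[:, 3] = z_3
entry J[2][3] = 8.2937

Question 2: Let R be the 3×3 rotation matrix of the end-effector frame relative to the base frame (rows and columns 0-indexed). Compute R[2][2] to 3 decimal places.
0.259

End-effector z-axis (col 2 of R) = (-0.4830,-0.8365,0.2588)
R[2][2] = 0.2588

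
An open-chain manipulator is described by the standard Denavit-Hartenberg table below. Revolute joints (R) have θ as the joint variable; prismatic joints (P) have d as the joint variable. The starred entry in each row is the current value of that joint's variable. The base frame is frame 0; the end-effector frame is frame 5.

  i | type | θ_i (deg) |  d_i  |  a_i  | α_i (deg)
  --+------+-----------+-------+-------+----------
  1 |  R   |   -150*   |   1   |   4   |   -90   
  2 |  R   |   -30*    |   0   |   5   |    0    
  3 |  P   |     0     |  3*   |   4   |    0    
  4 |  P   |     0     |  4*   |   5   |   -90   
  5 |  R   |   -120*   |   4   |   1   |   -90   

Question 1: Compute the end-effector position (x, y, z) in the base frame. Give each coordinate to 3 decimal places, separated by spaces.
-11.388 -15.658 4.286

after link 1: o_1 = (-3.4641, -2.0000, 1.0000)
after link 2: o_2 = (-7.2141, -4.1651, 3.5000)
after link 3: o_3 = (-8.7141, -8.4952, 5.5000)
after link 4: o_4 = (-10.4641, -14.1244, 8.0000)
after link 5: o_5 = (-11.3881, -15.6578, 4.2859)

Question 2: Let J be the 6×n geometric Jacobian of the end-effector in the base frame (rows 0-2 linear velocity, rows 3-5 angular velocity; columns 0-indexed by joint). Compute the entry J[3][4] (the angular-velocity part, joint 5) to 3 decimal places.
axis z_4 = (-0.4330,-0.2500,-0.8660); lever o_n−o_4 = (-0.9240,-1.5335,-3.7141)
cross product → J_v[:, 4] = (-0.3995,-0.8080,0.4330)
J_ω[:, 4] = z_4
entry J[3][4] = -0.4330

-0.433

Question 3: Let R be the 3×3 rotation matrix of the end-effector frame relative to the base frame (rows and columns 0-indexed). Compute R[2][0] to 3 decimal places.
End-effector x-axis (col 0 of R) = (0.8080,-0.5335,-0.2500)
R[2][0] = -0.2500

-0.250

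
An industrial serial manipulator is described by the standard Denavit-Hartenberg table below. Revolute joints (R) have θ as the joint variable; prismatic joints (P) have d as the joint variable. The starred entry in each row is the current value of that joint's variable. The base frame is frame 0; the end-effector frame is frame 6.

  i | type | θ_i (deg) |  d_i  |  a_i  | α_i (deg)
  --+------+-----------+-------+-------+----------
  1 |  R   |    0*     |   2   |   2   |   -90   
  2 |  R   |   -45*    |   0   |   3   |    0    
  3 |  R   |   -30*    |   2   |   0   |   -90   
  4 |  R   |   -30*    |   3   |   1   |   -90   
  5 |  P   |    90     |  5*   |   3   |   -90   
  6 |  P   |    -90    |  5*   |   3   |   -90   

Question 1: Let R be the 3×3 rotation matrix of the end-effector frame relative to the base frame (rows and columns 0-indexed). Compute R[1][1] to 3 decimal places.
0.500

End-effector y-axis (col 1 of R) = (0.2241,0.5000,0.8365)
R[1][1] = 0.5000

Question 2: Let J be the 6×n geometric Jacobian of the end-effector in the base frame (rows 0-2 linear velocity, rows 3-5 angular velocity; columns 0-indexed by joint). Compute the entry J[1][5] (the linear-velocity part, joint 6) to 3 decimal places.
-0.500

prismatic axis z_5 = (-0.2241,-0.5000,-0.8365)
J_v[:, 5] = z_5; J_ω[:, 5] = (0,0,0)
entry J[1][5] = -0.5000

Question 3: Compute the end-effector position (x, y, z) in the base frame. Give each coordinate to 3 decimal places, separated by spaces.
4.260 -6.928 4.639

after link 1: o_1 = (2.0000, 0.0000, 2.0000)
after link 2: o_2 = (4.1213, -0.0000, 4.1213)
after link 3: o_3 = (4.1213, 2.0000, 4.1213)
after link 4: o_4 = (7.2432, 2.5000, 4.1814)
after link 5: o_5 = (4.9925, -1.8301, 7.3727)
after link 6: o_6 = (4.2600, -6.9282, 4.6390)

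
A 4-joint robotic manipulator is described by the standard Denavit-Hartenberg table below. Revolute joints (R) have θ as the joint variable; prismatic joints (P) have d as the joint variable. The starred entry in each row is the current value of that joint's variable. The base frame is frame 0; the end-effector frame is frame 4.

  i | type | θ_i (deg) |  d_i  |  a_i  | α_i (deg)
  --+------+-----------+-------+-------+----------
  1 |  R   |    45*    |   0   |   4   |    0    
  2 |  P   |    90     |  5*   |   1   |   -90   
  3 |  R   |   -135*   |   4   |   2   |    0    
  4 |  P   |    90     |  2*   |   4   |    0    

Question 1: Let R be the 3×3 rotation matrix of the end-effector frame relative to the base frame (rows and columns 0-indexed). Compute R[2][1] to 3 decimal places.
-0.707

End-effector y-axis (col 1 of R) = (-0.5000,0.5000,-0.7071)
R[2][1] = -0.7071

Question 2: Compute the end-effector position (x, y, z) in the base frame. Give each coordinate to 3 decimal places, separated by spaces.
-3.121 0.293 9.243

after link 1: o_1 = (2.8284, 2.8284, 0.0000)
after link 2: o_2 = (2.1213, 3.5355, 5.0000)
after link 3: o_3 = (0.2929, -0.2929, 6.4142)
after link 4: o_4 = (-3.1213, 0.2929, 9.2426)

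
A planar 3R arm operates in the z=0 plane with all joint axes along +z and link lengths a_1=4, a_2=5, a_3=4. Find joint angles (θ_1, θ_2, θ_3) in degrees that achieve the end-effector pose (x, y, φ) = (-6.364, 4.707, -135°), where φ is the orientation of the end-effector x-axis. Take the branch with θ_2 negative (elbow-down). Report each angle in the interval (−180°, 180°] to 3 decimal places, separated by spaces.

140.272 -45.003 129.730

wrist centre = target − a_3·(cos φ, sin φ) = (-3.5356, 7.5354)
cos θ_2 = (69.2829−4²−5²)/(2·4·5) = 0.7071; θ_2 = -45.0027° (elbow-down)
β = atan2(7.5354,-3.5356) = 115.1357°; ψ = atan2(-3.5357,7.5354) = -25.1366°
θ_1 = β − ψ = 140.2723°
θ_3 = φ − θ_1 − θ_2 = 129.7304° (wrapped to (-180°,180°])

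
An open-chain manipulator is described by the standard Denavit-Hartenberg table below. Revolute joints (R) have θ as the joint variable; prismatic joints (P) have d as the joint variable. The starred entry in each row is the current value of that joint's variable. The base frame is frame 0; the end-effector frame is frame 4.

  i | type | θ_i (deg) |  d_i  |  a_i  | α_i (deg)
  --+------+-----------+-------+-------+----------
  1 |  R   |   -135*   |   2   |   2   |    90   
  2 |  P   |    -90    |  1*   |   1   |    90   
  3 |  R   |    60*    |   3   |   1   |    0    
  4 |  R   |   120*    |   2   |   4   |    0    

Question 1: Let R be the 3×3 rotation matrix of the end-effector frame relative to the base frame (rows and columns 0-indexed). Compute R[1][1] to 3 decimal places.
End-effector y-axis (col 1 of R) = (0.7071,-0.7071,0.0000)
R[1][1] = -0.7071

-0.707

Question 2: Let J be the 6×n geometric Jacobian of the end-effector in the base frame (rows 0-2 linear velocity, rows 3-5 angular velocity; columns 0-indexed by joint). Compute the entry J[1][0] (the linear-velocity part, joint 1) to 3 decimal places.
0.802

axis z_0 = ẑ; lever o_n−o_0 = (0.8018,3.4408,4.5000)
cross product → J_v[:, 0] = (-3.4408,0.8018,0.0000)
J_ω[:, 0] = z_0
entry J[1][0] = 0.8018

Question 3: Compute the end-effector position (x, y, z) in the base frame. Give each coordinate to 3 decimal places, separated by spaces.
0.802 3.441 4.500

after link 1: o_1 = (-1.4142, -1.4142, 2.0000)
after link 2: o_2 = (-2.1213, -0.7071, 1.0000)
after link 3: o_3 = (-0.6124, 2.0266, 0.5000)
after link 4: o_4 = (0.8018, 3.4408, 4.5000)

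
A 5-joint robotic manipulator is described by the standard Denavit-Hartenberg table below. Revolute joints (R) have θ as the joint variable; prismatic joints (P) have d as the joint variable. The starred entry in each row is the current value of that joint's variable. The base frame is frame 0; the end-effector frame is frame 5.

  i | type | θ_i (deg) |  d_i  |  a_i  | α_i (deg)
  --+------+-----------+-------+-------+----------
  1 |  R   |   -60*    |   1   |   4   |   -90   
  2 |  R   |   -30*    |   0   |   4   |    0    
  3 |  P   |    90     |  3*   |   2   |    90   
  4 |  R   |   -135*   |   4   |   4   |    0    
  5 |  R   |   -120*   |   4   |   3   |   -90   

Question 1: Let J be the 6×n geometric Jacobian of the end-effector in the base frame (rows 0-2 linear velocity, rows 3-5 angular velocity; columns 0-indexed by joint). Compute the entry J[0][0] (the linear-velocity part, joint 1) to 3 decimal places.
10.234

axis z_0 = ẑ; lever o_n−o_0 = (9.4531,-10.2345,8.3899)
cross product → J_v[:, 0] = (10.2345,9.4531,-0.0000)
J_ω[:, 0] = z_0
entry J[0][0] = 10.2345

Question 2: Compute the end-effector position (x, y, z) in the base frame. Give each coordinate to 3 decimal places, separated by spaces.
after link 1: o_1 = (2.0000, -3.4641, 1.0000)
after link 2: o_2 = (3.7321, -6.4641, 3.0000)
after link 3: o_3 = (6.8301, -5.8301, 1.2679)
after link 4: o_4 = (5.4056, -9.0196, 5.7174)
after link 5: o_5 = (9.4531, -10.2345, 8.3899)

9.453 -10.234 8.390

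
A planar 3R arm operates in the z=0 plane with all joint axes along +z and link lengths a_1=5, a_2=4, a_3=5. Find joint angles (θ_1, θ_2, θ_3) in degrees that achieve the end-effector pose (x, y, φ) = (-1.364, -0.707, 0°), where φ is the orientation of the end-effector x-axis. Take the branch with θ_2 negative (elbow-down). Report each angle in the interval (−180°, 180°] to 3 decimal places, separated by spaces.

wrist centre = target − a_3·(cos φ, sin φ) = (-6.3640, -0.7070)
cos θ_2 = (41.0003−5²−4²)/(2·5·4) = 0.0000; θ_2 = -89.9995° (elbow-down)
β = atan2(-0.7070,-6.3640) = -173.6608°; ψ = atan2(-4.0000,5.0000) = -38.6596°
θ_1 = β − ψ = -135.0012°
θ_3 = φ − θ_1 − θ_2 = -134.9993° (wrapped to (-180°,180°])

-135.001 -90.000 -134.999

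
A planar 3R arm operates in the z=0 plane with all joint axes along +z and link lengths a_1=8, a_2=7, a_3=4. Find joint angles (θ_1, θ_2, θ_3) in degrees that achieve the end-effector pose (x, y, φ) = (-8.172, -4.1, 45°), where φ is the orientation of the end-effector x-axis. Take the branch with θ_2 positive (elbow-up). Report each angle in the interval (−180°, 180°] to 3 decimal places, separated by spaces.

wrist centre = target − a_3·(cos φ, sin φ) = (-11.0004, -6.9284)
cos θ_2 = (169.0125−8²−7²)/(2·8·7) = 0.5001; θ_2 = 59.9926° (elbow-up)
β = atan2(-6.9284,-11.0004) = -147.7959°; ψ = atan2(6.0617,11.5008) = 27.7924°
θ_1 = β − ψ = -175.5883°
θ_3 = φ − θ_1 − θ_2 = 160.5957° (wrapped to (-180°,180°])

-175.588 59.993 160.596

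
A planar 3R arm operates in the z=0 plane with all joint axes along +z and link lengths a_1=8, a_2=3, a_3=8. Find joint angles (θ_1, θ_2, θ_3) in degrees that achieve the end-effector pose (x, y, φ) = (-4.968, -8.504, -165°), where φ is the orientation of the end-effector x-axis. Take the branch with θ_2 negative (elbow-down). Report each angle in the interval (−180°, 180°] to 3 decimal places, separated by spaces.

wrist centre = target − a_3·(cos φ, sin φ) = (2.7594, -6.4334)
cos θ_2 = (49.0036−8²−3²)/(2·8·3) = -0.4999; θ_2 = -119.9951° (elbow-down)
β = atan2(-6.4334,2.7594) = -66.7847°; ψ = atan2(-2.5982,6.5002) = -21.7871°
θ_1 = β − ψ = -44.9977°
θ_3 = φ − θ_1 − θ_2 = -0.0073° (wrapped to (-180°,180°])

-44.998 -119.995 -0.007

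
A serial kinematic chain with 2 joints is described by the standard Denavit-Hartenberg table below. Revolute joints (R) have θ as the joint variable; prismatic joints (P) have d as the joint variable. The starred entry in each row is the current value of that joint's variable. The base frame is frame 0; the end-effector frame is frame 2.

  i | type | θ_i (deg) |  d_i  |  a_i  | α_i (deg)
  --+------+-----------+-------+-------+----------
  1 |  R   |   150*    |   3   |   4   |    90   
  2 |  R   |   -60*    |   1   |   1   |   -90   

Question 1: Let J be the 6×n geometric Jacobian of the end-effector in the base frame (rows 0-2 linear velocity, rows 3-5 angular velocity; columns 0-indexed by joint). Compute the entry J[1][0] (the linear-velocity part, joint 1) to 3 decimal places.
-3.397

axis z_0 = ẑ; lever o_n−o_0 = (-3.3971,3.1160,2.1340)
cross product → J_v[:, 0] = (-3.1160,-3.3971,0.0000)
J_ω[:, 0] = z_0
entry J[1][0] = -3.3971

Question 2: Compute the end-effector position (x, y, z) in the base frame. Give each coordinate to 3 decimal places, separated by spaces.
-3.397 3.116 2.134

after link 1: o_1 = (-3.4641, 2.0000, 3.0000)
after link 2: o_2 = (-3.3971, 3.1160, 2.1340)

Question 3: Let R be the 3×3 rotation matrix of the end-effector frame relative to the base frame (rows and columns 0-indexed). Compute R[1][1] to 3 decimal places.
End-effector y-axis (col 1 of R) = (-0.5000,-0.8660,-0.0000)
R[1][1] = -0.8660

-0.866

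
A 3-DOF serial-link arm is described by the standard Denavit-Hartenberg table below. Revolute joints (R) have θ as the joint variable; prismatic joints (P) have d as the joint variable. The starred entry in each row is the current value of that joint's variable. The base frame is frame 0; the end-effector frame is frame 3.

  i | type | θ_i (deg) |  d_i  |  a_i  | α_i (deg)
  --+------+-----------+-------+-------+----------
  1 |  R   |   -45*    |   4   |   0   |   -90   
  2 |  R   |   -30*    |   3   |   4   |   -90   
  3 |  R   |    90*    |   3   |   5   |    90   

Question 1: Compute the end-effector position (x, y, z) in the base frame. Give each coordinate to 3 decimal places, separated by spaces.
2.096 -4.924 3.402

after link 1: o_1 = (0.0000, 0.0000, 4.0000)
after link 2: o_2 = (4.5708, -0.3282, 6.0000)
after link 3: o_3 = (2.0959, -4.9244, 3.4019)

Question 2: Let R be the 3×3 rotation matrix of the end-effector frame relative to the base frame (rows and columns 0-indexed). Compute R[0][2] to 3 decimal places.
End-effector z-axis (col 2 of R) = (0.6124,-0.6124,0.5000)
R[0][2] = 0.6124

0.612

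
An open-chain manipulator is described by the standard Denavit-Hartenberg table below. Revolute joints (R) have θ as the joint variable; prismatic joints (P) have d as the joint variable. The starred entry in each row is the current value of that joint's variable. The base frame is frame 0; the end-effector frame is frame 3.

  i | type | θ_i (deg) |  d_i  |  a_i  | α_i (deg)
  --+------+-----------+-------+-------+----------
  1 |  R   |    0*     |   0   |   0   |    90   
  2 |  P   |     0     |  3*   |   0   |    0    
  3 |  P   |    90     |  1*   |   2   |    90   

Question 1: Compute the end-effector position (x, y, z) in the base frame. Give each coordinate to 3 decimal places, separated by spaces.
0.000 -4.000 2.000

after link 1: o_1 = (0.0000, 0.0000, 0.0000)
after link 2: o_2 = (0.0000, -3.0000, 0.0000)
after link 3: o_3 = (0.0000, -4.0000, 2.0000)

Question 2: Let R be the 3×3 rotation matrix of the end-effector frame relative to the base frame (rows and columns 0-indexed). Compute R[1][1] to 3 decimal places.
End-effector y-axis (col 1 of R) = (-0.0000,-1.0000,0.0000)
R[1][1] = -1.0000

-1.000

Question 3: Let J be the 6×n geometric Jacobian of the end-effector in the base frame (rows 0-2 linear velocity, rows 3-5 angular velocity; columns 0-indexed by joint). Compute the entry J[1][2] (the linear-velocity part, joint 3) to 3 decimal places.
prismatic axis z_2 = (0.0000,-1.0000,0.0000)
J_v[:, 2] = z_2; J_ω[:, 2] = (0,0,0)
entry J[1][2] = -1.0000

-1.000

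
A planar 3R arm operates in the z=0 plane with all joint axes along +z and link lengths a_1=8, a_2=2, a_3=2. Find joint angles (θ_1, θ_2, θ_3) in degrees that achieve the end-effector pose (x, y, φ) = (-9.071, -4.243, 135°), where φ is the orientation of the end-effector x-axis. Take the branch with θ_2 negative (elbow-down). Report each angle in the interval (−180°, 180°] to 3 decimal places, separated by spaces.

-134.999 -44.992 -45.008

wrist centre = target − a_3·(cos φ, sin φ) = (-7.6568, -5.6572)
cos θ_2 = (90.6304−8²−2²)/(2·8·2) = 0.7072; θ_2 = -44.9923° (elbow-down)
β = atan2(-5.6572,-7.6568) = -143.5412°; ψ = atan2(-1.4140,9.4144) = -8.5419°
θ_1 = β − ψ = -134.9993°
θ_3 = φ − θ_1 − θ_2 = -45.0084° (wrapped to (-180°,180°])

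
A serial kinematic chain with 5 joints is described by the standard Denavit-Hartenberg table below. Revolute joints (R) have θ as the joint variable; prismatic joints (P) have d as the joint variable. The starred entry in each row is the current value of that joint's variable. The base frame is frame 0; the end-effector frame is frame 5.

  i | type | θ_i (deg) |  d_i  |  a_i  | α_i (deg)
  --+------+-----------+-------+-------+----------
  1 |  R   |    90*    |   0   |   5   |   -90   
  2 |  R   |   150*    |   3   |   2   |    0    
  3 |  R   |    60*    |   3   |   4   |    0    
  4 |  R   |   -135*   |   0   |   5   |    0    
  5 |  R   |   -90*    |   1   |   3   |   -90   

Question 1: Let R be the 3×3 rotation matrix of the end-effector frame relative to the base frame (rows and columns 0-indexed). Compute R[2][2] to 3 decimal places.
End-effector z-axis (col 2 of R) = (-0.0000,0.2588,-0.9659)
R[2][2] = -0.9659

-0.966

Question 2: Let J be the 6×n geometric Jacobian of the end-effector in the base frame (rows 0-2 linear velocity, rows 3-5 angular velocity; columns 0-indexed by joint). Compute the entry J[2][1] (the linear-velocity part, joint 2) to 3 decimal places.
1.004

axis z_1 = (-1.0000,0.0000,0.0000); lever o_n−o_1 = (-7.0000,-1.0043,-3.0532)
cross product → J_v[:, 1] = (-0.0000,-3.0532,1.0043)
J_ω[:, 1] = z_1
entry J[2][1] = 1.0043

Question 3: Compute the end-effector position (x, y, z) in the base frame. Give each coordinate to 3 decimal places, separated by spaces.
after link 1: o_1 = (0.0000, 5.0000, 0.0000)
after link 2: o_2 = (-3.0000, 3.2679, -1.0000)
after link 3: o_3 = (-6.0000, -0.1962, 1.0000)
after link 4: o_4 = (-6.0000, 1.0979, -3.8296)
after link 5: o_5 = (-7.0000, 3.9957, -3.0532)

-7.000 3.996 -3.053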